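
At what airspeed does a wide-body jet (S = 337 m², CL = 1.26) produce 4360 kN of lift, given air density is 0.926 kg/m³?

v = 149 m/s

L = ½ρv²S·CL ⇒ v = √(2L/(ρ·S·CL))
v = √(2 × 4.36×10^6 / (0.926 × 337 × 1.26)) = √22180 = 149 m/s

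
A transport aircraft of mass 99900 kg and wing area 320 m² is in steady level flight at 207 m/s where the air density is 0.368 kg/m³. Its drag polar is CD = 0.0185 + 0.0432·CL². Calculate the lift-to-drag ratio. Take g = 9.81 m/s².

L/D = 15.5

Weight W = mg = 99900 × 9.81 = 9.8002×10^5 N; in level flight L = W.
q = ½ρv² = ½ × 0.368 × 207² = 7884 Pa.
CL = W/(q·S) = 9.8002×10^5 / (7884 × 320) = 0.3884.
CD = 0.0185 + 0.0432 × 0.3884² = 0.02502.
L/D = CL/CD = 0.3884 / 0.02502 = 15.5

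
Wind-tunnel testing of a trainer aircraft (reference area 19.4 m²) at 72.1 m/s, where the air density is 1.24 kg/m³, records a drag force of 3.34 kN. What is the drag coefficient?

From D = ½ρv²S·CD, rearranging gives CD = 2D/(ρv²S).
CD = 2 × 3340 / (1.24 × 72.1² × 19.4) = 0.0534

CD = 0.0534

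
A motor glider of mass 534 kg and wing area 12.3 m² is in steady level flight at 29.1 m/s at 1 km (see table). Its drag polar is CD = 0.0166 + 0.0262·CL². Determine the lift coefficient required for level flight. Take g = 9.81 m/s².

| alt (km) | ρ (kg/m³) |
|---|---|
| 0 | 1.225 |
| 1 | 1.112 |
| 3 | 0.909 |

At 1 km, from the table: ρ = 1.112 kg/m³.
Weight W = mg = 534 × 9.81 = 5238.5 N; in level flight L = W.
Dynamic pressure q = 0.5 × 1.112 × 29.1² = 470.8 Pa.
Required CL = L/(qS) = 5238.5/(470.8·12.3) = 0.9046.

CL = 0.905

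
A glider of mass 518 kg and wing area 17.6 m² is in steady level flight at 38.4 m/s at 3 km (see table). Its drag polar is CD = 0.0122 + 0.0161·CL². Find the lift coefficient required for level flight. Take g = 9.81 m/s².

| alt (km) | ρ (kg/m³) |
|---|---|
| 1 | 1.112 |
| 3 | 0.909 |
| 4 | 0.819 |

At 3 km, from the table: ρ = 0.909 kg/m³.
In steady level flight, lift balances weight: W = mg = 518 × 9.81 = 5081.6 N.
Dynamic pressure q = 0.5 × 0.909 × 38.4² = 670.2 Pa.
CL = W/(q·S) = 5081.6 / (670.2 × 17.6) = 0.4308.

CL = 0.431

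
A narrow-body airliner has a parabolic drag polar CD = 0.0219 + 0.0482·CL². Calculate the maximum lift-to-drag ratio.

For CD = CD0 + K·CL², (L/D)max occurs at CL* = √(CD0/K) and equals 1/(2√(K·CD0)).
(L/D)max = 1/(2√(0.0482 × 0.0219)) = 1/(2 × 0.03249) = 15.4

(L/D)max = 15.4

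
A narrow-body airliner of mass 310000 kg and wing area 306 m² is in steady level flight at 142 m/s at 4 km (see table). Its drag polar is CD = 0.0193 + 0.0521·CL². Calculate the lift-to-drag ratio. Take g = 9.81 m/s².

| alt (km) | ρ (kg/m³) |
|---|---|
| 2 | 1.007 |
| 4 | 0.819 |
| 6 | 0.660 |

At 4 km, from the table: ρ = 0.819 kg/m³.
Weight W = mg = 310000 × 9.81 = 3.0411×10^6 N; in level flight L = W.
q = ½ρv² = ½ × 0.819 × 142² = 8257 Pa.
CL = W/(q·S) = 3.0411×10^6 / (8257 × 306) = 1.204.
CD = 0.0193 + 0.0521 × 1.204² = 0.09477.
L/D = CL/CD = 1.204 / 0.09477 = 12.7

L/D = 12.7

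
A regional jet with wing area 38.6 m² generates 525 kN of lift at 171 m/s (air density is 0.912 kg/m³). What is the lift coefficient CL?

CL = 1.02

From L = ½ρv²S·CL, rearranging gives CL = 2L/(ρv²S).
CL = 2 × 5.25×10^5 / (0.912 × 171² × 38.6) = 1.02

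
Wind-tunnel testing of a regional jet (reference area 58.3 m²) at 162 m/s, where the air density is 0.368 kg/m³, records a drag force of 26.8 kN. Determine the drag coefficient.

CD = 0.0952

From D = ½ρv²S·CD, rearranging gives CD = 2D/(ρv²S).
CD = 2 × 26800 / (0.368 × 162² × 58.3) = 0.0952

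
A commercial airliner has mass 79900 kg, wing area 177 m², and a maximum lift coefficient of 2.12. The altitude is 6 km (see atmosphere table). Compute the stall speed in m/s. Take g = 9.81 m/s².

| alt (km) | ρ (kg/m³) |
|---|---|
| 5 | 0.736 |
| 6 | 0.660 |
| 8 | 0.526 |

V_stall = 79.6 m/s

At 6 km, from the table: ρ = 0.660 kg/m³.
Weight W = mg = 79900 × 9.81 = 7.838×10^5 N.
From L = ½ρV²S·CL,max = W: V_stall = √(2W/(ρSCL,max)) = √(2·7.838×10^5/(0.66·177·2.12))
V_stall = √6330 = 79.6 m/s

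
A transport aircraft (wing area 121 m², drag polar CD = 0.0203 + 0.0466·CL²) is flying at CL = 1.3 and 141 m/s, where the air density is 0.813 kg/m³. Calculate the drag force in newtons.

D = 96900 N

CD = 0.0203 + 0.0466 × 1.3² = 0.09905
D = ½ρv²S·CD = ½ × 0.813 × 141² × 121 × 0.09905 = 96900 N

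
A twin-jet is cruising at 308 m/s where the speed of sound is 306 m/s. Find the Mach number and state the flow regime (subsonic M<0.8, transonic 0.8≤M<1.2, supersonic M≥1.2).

M = v/a = 308 / 306 = 1.01
M = 1.01 → transonic.

M = 1.01 (transonic)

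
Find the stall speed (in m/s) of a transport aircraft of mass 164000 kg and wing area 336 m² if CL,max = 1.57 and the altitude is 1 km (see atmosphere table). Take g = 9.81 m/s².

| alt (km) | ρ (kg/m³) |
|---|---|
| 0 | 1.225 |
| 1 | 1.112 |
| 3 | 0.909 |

V_stall = 74.1 m/s

At 1 km, from the table: ρ = 1.112 kg/m³.
At stall, lift equals weight: L = W = m·g = 164000 × 9.81 = 1.609×10^6 N.
V_stall = √(2W/(ρ·S·CL,max)) = √(2 × 1.609×10^6 / (1.112 × 336 × 1.57))
V_stall = √5485 = 74.1 m/s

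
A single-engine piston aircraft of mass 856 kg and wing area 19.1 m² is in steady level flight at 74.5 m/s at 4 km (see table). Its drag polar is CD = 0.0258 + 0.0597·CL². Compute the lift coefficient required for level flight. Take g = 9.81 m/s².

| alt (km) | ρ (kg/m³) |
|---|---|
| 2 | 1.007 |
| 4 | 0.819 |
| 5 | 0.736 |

CL = 0.193

At 4 km, from the table: ρ = 0.819 kg/m³.
Weight W = mg = 856 × 9.81 = 8397.4 N; in level flight L = W.
Dynamic pressure q = 0.5 × 0.819 × 74.5² = 2273 Pa.
CL = 2W/(ρv²S) = 2×8397.4/(0.819×74.5²×19.1) = 0.1934.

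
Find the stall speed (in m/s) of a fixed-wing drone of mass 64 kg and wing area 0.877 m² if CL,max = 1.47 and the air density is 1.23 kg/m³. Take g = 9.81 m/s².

V_stall = 28.1 m/s

Weight W = mg = 64 × 9.81 = 627.8 N.
V_stall = √(2W/(ρ·S·CL,max)) = √(2 × 627.8 / (1.23 × 0.877 × 1.47))
V_stall = √791.9 = 28.1 m/s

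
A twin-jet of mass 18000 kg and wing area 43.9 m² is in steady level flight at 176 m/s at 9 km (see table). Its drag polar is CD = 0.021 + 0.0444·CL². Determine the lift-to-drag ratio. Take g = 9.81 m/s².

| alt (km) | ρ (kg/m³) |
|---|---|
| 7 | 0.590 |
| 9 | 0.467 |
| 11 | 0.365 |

At 9 km, from the table: ρ = 0.467 kg/m³.
In steady level flight, lift balances weight: W = mg = 18000 × 9.81 = 1.7658×10^5 N.
q = ½ρv² = ½ × 0.467 × 176² = 7233 Pa.
CL = 2W/(ρv²S) = 2×1.7658×10^5/(0.467×176²×43.9) = 0.5561.
CD = 0.021 + 0.0444 × 0.5561² = 0.03473.
L/D = CL/CD = 0.5561 / 0.03473 = 16

L/D = 16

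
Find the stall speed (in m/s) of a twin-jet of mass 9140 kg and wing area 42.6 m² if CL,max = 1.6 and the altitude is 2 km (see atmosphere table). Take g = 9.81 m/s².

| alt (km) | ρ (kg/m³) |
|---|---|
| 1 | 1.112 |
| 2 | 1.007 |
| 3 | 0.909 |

V_stall = 51.1 m/s

At 2 km, from the table: ρ = 1.007 kg/m³.
Weight W = mg = 9140 × 9.81 = 89660 N.
V_stall = √(2W/(ρ·S·CL,max)) = √(2 × 89660 / (1.007 × 42.6 × 1.6))
V_stall = √2613 = 51.1 m/s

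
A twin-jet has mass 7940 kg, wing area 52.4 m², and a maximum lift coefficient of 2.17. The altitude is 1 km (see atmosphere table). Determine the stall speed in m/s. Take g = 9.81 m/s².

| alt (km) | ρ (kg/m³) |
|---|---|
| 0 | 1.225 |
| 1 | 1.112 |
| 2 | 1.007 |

At 1 km, from the table: ρ = 1.112 kg/m³.
Weight W = mg = 7940 × 9.81 = 77890 N.
From L = ½ρV²S·CL,max = W: V_stall = √(2W/(ρSCL,max)) = √(2·77890/(1.112·52.4·2.17))
V_stall = √1232 = 35.1 m/s

V_stall = 35.1 m/s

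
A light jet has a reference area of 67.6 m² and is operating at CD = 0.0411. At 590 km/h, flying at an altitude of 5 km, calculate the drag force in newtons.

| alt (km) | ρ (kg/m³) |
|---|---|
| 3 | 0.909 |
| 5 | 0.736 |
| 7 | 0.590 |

D = 27500 N

At 5 km, from the table: ρ = 0.736 kg/m³.
Convert speed: v = 590 km/h ÷ 3.6 = 163.9 m/s.
Dynamic pressure q = ½ρv² = ½ × 0.736 × 163.9² = 9884 Pa.
D = q·S·CD = 9884 × 67.6 × 0.0411 = 27500 N ≈ 27.5 kN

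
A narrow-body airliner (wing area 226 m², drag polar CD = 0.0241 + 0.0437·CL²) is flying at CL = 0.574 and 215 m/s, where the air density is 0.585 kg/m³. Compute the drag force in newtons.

D = 1.18×10^5 N

CD = 0.0241 + 0.0437 × 0.574² = 0.0385
D = ½ρv²S·CD = ½ × 0.585 × 215² × 226 × 0.0385 = 1.18×10^5 N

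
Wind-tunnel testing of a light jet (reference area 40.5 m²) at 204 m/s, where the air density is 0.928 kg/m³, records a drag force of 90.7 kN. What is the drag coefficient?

From D = ½ρv²S·CD, rearranging gives CD = 2D/(ρv²S).
CD = 2 × 90700 / (0.928 × 204² × 40.5) = 0.116

CD = 0.116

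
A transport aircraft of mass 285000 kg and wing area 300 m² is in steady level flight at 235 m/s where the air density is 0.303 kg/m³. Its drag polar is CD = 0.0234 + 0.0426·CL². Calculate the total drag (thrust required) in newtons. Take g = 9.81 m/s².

In steady level flight, lift balances weight: W = mg = 285000 × 9.81 = 2.7958×10^6 N.
q = ½ρv² = ½ × 0.303 × 235² = 8367 Pa.
CL = W/(q·S) = 2.7958×10^6 / (8367 × 300) = 1.114.
CD = 0.0234 + 0.0426 × 1.114² = 0.07626.
D = q·S·CD = 8367 × 300 × 0.07626 = 1.914×10^5 N

D = 1.91×10^5 N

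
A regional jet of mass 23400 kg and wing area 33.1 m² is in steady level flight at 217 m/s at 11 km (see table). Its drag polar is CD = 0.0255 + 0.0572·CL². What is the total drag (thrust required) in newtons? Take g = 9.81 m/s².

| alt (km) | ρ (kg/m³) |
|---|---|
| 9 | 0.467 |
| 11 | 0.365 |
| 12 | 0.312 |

D = 17800 N

At 11 km, from the table: ρ = 0.365 kg/m³.
In steady level flight, lift balances weight: W = mg = 23400 × 9.81 = 2.2955×10^5 N.
q = ½ρv² = ½ × 0.365 × 217² = 8594 Pa.
CL = W/(q·S) = 2.2955×10^5 / (8594 × 33.1) = 0.807.
CD = 0.0255 + 0.0572 × 0.807² = 0.06275.
D = q·S·CD = 8594 × 33.1 × 0.06275 = 17850 N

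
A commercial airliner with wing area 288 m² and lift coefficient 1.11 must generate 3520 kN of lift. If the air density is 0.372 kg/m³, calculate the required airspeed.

v = 243 m/s

L = ½ρv²S·CL ⇒ v = √(2L/(ρ·S·CL))
v = √(2 × 3.52×10^6 / (0.372 × 288 × 1.11)) = √59200 = 243 m/s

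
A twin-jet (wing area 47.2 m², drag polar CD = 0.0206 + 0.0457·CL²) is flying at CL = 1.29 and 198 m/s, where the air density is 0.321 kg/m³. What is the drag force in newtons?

D = 28700 N

CD = 0.0206 + 0.0457 × 1.29² = 0.09665
D = ½ρv²S·CD = ½ × 0.321 × 198² × 47.2 × 0.09665 = 28700 N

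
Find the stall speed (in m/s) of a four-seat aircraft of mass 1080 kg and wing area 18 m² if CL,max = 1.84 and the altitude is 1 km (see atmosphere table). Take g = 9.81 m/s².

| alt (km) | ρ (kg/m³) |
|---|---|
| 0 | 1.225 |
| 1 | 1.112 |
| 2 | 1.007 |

At 1 km, from the table: ρ = 1.112 kg/m³.
At stall, lift equals weight: L = W = m·g = 1080 × 9.81 = 10590 N.
V_stall = √(2W/(ρ·S·CL,max)) = √(2 × 10590 / (1.112 × 18 × 1.84))
V_stall = √575.3 = 24 m/s

V_stall = 24 m/s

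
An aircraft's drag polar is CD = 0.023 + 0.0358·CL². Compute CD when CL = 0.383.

CD = 0.0283

CD = 0.023 + 0.0358 × 0.383² = 0.023 + 0.005251 = 0.0283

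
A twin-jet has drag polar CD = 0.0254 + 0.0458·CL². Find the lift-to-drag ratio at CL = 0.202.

CD = 0.0254 + 0.0458 × 0.202² = 0.02727
L/D = CL/CD = 0.202 / 0.02727 = 7.41

L/D = 7.41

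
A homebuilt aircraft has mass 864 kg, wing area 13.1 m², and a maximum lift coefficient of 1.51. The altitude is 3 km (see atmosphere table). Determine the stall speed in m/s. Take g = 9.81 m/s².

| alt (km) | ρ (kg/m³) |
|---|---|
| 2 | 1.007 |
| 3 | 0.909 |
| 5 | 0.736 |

V_stall = 30.7 m/s

At 3 km, from the table: ρ = 0.909 kg/m³.
At stall, lift equals weight: L = W = m·g = 864 × 9.81 = 8476 N.
V_stall = √(2W/(ρ·S·CL,max)) = √(2 × 8476 / (0.909 × 13.1 × 1.51))
V_stall = √942.8 = 30.7 m/s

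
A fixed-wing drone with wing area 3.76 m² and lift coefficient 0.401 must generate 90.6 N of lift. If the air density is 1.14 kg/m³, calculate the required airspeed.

L = ½ρv²S·CL ⇒ v = √(2L/(ρ·S·CL))
v = √(2 × 90.6 / (1.14 × 3.76 × 0.401)) = √105.4 = 10.3 m/s

v = 10.3 m/s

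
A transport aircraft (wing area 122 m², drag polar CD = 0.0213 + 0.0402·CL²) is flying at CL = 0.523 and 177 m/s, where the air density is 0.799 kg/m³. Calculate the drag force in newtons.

CD = 0.0213 + 0.0402 × 0.523² = 0.0323
D = ½ρv²S·CD = ½ × 0.799 × 177² × 122 × 0.0323 = 49300 N

D = 49300 N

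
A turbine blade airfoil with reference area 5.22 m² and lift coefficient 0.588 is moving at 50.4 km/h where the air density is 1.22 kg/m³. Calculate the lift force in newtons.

Convert speed: v = 50.4 km/h ÷ 3.6 = 14 m/s.
Dynamic pressure q = ½ρv² = ½ × 1.22 × 14² = 119.6 Pa.
L = q·S·CL = 119.6 × 5.22 × 0.588 = 367 N

L = 367 N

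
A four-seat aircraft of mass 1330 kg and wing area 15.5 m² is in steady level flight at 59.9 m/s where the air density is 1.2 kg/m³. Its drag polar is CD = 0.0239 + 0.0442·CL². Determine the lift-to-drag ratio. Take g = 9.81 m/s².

L/D = 12.8

Weight W = mg = 1330 × 9.81 = 13047 N; in level flight L = W.
Dynamic pressure q = 0.5 × 1.2 × 59.9² = 2153 Pa.
CL = 2W/(ρv²S) = 2×13047/(1.2×59.9²×15.5) = 0.391.
CD = 0.0239 + 0.0442 × 0.391² = 0.03066.
L/D = CL/CD = 0.391 / 0.03066 = 12.8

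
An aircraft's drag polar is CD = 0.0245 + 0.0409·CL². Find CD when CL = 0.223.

CD = 0.0265

CD = 0.0245 + 0.0409 × 0.223² = 0.0245 + 0.002034 = 0.0265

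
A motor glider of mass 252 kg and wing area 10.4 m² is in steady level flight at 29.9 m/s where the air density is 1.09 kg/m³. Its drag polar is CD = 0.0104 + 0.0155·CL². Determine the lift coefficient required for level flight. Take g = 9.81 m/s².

In steady level flight, lift balances weight: W = mg = 252 × 9.81 = 2472.1 N.
Dynamic pressure q = 0.5 × 1.09 × 29.9² = 487.2 Pa.
Required CL = L/(qS) = 2472.1/(487.2·10.4) = 0.4879.

CL = 0.488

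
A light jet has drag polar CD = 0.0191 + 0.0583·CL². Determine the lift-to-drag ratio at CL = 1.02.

CD = 0.0191 + 0.0583 × 1.02² = 0.07976
L/D = CL/CD = 1.02 / 0.07976 = 12.8

L/D = 12.8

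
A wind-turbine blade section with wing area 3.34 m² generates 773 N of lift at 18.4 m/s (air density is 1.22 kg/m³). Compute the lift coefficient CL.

CL = 1.12

From L = ½ρv²S·CL, rearranging gives CL = 2L/(ρv²S).
CL = 2 × 773 / (1.22 × 18.4² × 3.34) = 1.12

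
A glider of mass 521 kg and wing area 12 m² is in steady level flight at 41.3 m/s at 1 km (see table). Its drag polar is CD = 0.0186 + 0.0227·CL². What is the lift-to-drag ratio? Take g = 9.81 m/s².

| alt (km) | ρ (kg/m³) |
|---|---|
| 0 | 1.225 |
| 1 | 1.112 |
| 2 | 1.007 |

L/D = 19.4

At 1 km, from the table: ρ = 1.112 kg/m³.
In steady level flight, lift balances weight: W = mg = 521 × 9.81 = 5111 N.
q = ½ρv² = ½ × 1.112 × 41.3² = 948.4 Pa.
CL = 2W/(ρv²S) = 2×5111/(1.112×41.3²×12) = 0.4491.
CD = 0.0186 + 0.0227 × 0.4491² = 0.02318.
L/D = CL/CD = 0.4491 / 0.02318 = 19.4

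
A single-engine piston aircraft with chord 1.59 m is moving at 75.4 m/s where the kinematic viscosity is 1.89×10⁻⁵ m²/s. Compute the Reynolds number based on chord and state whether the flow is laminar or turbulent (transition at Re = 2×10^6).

Re = 6.34×10^6 (turbulent)

Re = v·c/ν = 75.4 × 1.59 / (1.89×10⁻⁵) = 6.34×10^6
Since 6.34×10^6 > 2×10^6, the flow is turbulent.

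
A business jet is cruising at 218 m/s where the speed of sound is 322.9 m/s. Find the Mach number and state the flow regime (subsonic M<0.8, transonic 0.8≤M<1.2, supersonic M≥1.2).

M = 0.675 (subsonic)

M = v/a = 218 / 322.9 = 0.675
M = 0.675 → subsonic.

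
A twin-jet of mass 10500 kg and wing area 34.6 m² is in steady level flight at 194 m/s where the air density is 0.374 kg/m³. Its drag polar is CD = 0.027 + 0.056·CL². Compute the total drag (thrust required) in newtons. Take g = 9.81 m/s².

Level flight ⇒ L = W = m·g = 10500 × 9.81 = 1.03×10^5 N.
Dynamic pressure q = 0.5 × 0.374 × 194² = 7038 Pa.
Required CL = L/(qS) = 1.03×10^5/(7038·34.6) = 0.423.
CD = 0.027 + 0.056 × 0.423² = 0.03702.
D = q·S·CD = 7038 × 34.6 × 0.03702 = 9015 N

D = 9010 N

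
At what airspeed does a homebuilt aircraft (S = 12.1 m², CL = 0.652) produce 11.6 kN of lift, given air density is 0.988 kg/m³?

v = 54.6 m/s

L = ½ρv²S·CL ⇒ v = √(2L/(ρ·S·CL))
v = √(2 × 11600 / (0.988 × 12.1 × 0.652)) = √2976 = 54.6 m/s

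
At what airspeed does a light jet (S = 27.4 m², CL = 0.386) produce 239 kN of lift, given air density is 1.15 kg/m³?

v = 198 m/s

L = ½ρv²S·CL ⇒ v = √(2L/(ρ·S·CL))
v = √(2 × 2.39×10^5 / (1.15 × 27.4 × 0.386)) = √39300 = 198 m/s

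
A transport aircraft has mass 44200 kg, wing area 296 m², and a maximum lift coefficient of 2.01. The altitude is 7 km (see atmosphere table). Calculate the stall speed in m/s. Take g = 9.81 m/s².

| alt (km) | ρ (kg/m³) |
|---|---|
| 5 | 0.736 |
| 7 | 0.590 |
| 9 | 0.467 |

At 7 km, from the table: ρ = 0.590 kg/m³.
Weight W = mg = 44200 × 9.81 = 4.336×10^5 N.
V_stall = √(2W/(ρ·S·CL,max)) = √(2 × 4.336×10^5 / (0.59 × 296 × 2.01))
V_stall = √2470 = 49.7 m/s

V_stall = 49.7 m/s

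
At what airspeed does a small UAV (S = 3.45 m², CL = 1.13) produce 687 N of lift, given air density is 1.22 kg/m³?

L = ½ρv²S·CL ⇒ v = √(2L/(ρ·S·CL))
v = √(2 × 687 / (1.22 × 3.45 × 1.13)) = √288.9 = 17 m/s

v = 17 m/s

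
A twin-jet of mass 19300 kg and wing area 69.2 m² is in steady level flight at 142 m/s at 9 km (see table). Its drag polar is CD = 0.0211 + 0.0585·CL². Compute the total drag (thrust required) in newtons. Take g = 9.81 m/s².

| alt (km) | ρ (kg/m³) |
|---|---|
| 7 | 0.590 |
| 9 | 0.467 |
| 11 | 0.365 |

At 9 km, from the table: ρ = 0.467 kg/m³.
In steady level flight, lift balances weight: W = mg = 19300 × 9.81 = 1.8933×10^5 N.
q = ½ρv² = ½ × 0.467 × 142² = 4708 Pa.
Required CL = L/(qS) = 1.8933×10^5/(4708·69.2) = 0.5811.
CD = 0.0211 + 0.0585 × 0.5811² = 0.04085.
D = q·S·CD = 4708 × 69.2 × 0.04085 = 13310 N

D = 13300 N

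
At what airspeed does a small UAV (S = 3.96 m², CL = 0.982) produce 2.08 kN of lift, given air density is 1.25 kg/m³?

L = ½ρv²S·CL ⇒ v = √(2L/(ρ·S·CL))
v = √(2 × 2080 / (1.25 × 3.96 × 0.982)) = √855.8 = 29.3 m/s

v = 29.3 m/s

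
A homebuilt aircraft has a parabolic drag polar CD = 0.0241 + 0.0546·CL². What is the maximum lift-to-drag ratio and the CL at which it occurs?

For CD = CD0 + K·CL², (L/D)max occurs at CL* = √(CD0/K) and equals 1/(2√(K·CD0)).
(L/D)max = 1/(2√(0.0546 × 0.0241)) = 1/(2 × 0.03627) = 13.8
CL* = √(0.0241/0.0546) = 0.664

(L/D)max = 13.8, at CL = 0.664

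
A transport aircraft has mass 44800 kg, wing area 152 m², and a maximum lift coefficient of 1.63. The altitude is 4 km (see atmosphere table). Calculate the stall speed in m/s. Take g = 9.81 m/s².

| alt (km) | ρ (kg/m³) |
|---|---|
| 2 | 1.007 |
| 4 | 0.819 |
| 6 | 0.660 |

V_stall = 65.8 m/s

At 4 km, from the table: ρ = 0.819 kg/m³.
Weight W = mg = 44800 × 9.81 = 4.395×10^5 N.
From L = ½ρV²S·CL,max = W: V_stall = √(2W/(ρSCL,max)) = √(2·4.395×10^5/(0.819·152·1.63))
V_stall = √4332 = 65.8 m/s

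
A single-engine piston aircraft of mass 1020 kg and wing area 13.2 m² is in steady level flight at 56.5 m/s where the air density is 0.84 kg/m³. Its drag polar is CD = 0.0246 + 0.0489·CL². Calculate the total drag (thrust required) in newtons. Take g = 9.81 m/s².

Level flight ⇒ L = W = m·g = 1020 × 9.81 = 10006 N.
q = ½ρv² = ½ × 0.84 × 56.5² = 1341 Pa.
Required CL = L/(qS) = 10006/(1341·13.2) = 0.5654.
CD = 0.0246 + 0.0489 × 0.5654² = 0.04023.
D = q·S·CD = 1341 × 13.2 × 0.04023 = 712 N

D = 712 N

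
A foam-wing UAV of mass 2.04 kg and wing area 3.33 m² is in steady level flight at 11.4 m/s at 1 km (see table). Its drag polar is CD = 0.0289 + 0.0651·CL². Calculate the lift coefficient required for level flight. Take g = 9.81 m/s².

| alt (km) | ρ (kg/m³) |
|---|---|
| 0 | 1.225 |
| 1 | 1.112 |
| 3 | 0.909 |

At 1 km, from the table: ρ = 1.112 kg/m³.
Weight W = mg = 2.04 × 9.81 = 20.012 N; in level flight L = W.
q = ½ρv² = ½ × 1.112 × 11.4² = 72.26 Pa.
CL = 2W/(ρv²S) = 2×20.012/(1.112×11.4²×3.33) = 0.08317.

CL = 0.0832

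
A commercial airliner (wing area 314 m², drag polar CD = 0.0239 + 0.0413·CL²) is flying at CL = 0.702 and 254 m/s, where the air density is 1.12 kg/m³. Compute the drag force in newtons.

D = 5.02×10^5 N

CD = 0.0239 + 0.0413 × 0.702² = 0.04425
D = ½ρv²S·CD = ½ × 1.12 × 254² × 314 × 0.04425 = 5.02×10^5 N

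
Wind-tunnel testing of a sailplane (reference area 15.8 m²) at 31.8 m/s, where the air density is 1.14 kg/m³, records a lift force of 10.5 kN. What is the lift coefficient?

From L = ½ρv²S·CL, rearranging gives CL = 2L/(ρv²S).
CL = 2 × 10500 / (1.14 × 31.8² × 15.8) = 1.15

CL = 1.15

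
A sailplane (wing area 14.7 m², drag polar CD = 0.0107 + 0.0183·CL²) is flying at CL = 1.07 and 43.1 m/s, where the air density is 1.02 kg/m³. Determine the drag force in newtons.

CD = 0.0107 + 0.0183 × 1.07² = 0.03165
D = ½ρv²S·CD = ½ × 1.02 × 43.1² × 14.7 × 0.03165 = 441 N

D = 441 N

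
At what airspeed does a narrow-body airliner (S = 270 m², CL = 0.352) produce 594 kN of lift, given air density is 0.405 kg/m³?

L = ½ρv²S·CL ⇒ v = √(2L/(ρ·S·CL))
v = √(2 × 5.94×10^5 / (0.405 × 270 × 0.352)) = √30860 = 176 m/s

v = 176 m/s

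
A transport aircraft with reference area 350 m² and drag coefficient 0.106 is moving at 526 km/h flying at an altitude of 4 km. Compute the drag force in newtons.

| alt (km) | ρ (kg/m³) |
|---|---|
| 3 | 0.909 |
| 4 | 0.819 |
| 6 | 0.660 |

D = 3.24×10^5 N

At 4 km, from the table: ρ = 0.819 kg/m³.
Convert speed: v = 526 km/h ÷ 3.6 = 146.1 m/s.
D = ½ρv²S·CD = ½ × 0.819 × 146.1² × 350 × 0.106 = 3.24×10^5 N ≈ 324 kN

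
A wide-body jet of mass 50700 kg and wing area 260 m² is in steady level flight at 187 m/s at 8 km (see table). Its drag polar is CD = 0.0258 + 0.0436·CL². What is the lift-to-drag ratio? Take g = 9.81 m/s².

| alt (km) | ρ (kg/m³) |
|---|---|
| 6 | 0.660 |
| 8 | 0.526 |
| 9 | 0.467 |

L/D = 7.51

At 8 km, from the table: ρ = 0.526 kg/m³.
Level flight ⇒ L = W = m·g = 50700 × 9.81 = 4.9737×10^5 N.
Dynamic pressure q = 0.5 × 0.526 × 187² = 9197 Pa.
CL = W/(q·S) = 4.9737×10^5 / (9197 × 260) = 0.208.
CD = 0.0258 + 0.0436 × 0.208² = 0.02769.
L/D = CL/CD = 0.208 / 0.02769 = 7.51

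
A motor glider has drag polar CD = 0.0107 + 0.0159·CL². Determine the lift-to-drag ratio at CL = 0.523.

CD = 0.0107 + 0.0159 × 0.523² = 0.01505
L/D = CL/CD = 0.523 / 0.01505 = 34.8

L/D = 34.8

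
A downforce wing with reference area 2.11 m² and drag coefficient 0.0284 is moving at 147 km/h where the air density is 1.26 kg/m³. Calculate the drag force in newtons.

Convert speed: v = 147 km/h ÷ 3.6 = 40.83 m/s.
Dynamic pressure q = ½ρv² = ½ × 1.26 × 40.83² = 1050 Pa.
D = q·S·CD = 1050 × 2.11 × 0.0284 = 62.9 N

D = 62.9 N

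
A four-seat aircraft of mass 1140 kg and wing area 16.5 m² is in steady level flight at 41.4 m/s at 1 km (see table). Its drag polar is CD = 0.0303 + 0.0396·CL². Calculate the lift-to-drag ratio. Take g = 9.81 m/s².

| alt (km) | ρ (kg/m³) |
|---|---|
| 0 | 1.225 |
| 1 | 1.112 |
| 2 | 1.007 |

L/D = 14.1

At 1 km, from the table: ρ = 1.112 kg/m³.
Level flight ⇒ L = W = m·g = 1140 × 9.81 = 11183 N.
Dynamic pressure q = 0.5 × 1.112 × 41.4² = 953 Pa.
CL = 2W/(ρv²S) = 2×11183/(1.112×41.4²×16.5) = 0.7112.
CD = 0.0303 + 0.0396 × 0.7112² = 0.05033.
L/D = CL/CD = 0.7112 / 0.05033 = 14.1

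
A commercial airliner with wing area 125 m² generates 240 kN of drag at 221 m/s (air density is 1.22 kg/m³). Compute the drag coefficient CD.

CD = 0.0644

From D = ½ρv²S·CD, rearranging gives CD = 2D/(ρv²S).
CD = 2 × 2.4×10^5 / (1.22 × 221² × 125) = 0.0644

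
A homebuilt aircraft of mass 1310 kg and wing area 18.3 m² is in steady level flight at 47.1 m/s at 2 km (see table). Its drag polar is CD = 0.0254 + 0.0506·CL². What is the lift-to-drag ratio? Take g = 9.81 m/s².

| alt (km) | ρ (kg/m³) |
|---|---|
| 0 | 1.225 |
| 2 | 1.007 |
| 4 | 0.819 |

At 2 km, from the table: ρ = 1.007 kg/m³.
In steady level flight, lift balances weight: W = mg = 1310 × 9.81 = 12851 N.
Dynamic pressure q = 0.5 × 1.007 × 47.1² = 1117 Pa.
CL = W/(q·S) = 12851 / (1117 × 18.3) = 0.6287.
CD = 0.0254 + 0.0506 × 0.6287² = 0.0454.
L/D = CL/CD = 0.6287 / 0.0454 = 13.8

L/D = 13.8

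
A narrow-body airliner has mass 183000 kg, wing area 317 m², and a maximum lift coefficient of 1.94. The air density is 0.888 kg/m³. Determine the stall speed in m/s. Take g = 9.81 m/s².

V_stall = 81.1 m/s

Stall occurs when L = W at CL,max. W = mg = 183000 × 9.81 = 1.795×10^6 N.
From L = ½ρV²S·CL,max = W: V_stall = √(2W/(ρSCL,max)) = √(2·1.795×10^6/(0.888·317·1.94))
V_stall = √6575 = 81.1 m/s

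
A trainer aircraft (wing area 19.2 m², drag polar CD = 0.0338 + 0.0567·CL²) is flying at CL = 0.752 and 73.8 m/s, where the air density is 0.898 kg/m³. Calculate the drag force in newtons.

D = 3090 N

CD = 0.0338 + 0.0567 × 0.752² = 0.06586
D = ½ρv²S·CD = ½ × 0.898 × 73.8² × 19.2 × 0.06586 = 3090 N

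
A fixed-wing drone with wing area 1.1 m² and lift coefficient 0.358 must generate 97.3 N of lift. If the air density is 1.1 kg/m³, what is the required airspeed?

L = ½ρv²S·CL ⇒ v = √(2L/(ρ·S·CL))
v = √(2 × 97.3 / (1.1 × 1.1 × 0.358)) = √449.2 = 21.2 m/s

v = 21.2 m/s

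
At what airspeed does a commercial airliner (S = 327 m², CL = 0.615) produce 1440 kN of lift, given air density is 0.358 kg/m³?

v = 200 m/s

L = ½ρv²S·CL ⇒ v = √(2L/(ρ·S·CL))
v = √(2 × 1.44×10^6 / (0.358 × 327 × 0.615)) = √40000 = 200 m/s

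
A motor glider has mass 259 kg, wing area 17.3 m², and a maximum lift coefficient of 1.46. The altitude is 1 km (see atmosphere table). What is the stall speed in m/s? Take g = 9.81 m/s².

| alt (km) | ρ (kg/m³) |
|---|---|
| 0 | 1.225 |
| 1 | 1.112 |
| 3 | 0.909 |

V_stall = 13.5 m/s

At 1 km, from the table: ρ = 1.112 kg/m³.
Weight W = mg = 259 × 9.81 = 2541 N.
From L = ½ρV²S·CL,max = W: V_stall = √(2W/(ρSCL,max)) = √(2·2541/(1.112·17.3·1.46))
V_stall = √180.9 = 13.5 m/s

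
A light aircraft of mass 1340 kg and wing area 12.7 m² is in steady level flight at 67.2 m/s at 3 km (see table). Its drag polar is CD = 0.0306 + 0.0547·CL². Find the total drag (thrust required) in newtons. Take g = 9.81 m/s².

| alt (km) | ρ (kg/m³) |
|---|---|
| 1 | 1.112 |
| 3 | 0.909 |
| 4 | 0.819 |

D = 1160 N

At 3 km, from the table: ρ = 0.909 kg/m³.
Level flight ⇒ L = W = m·g = 1340 × 9.81 = 13145 N.
Dynamic pressure q = 0.5 × 0.909 × 67.2² = 2052 Pa.
Required CL = L/(qS) = 13145/(2052·12.7) = 0.5043.
CD = 0.0306 + 0.0547 × 0.5043² = 0.04451.
D = q·S·CD = 2052 × 12.7 × 0.04451 = 1160 N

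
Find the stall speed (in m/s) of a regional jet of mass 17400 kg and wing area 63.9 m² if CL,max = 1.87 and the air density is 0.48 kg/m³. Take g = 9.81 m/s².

V_stall = 77.1 m/s

Stall occurs when L = W at CL,max. W = mg = 17400 × 9.81 = 1.707×10^5 N.
From L = ½ρV²S·CL,max = W: V_stall = √(2W/(ρSCL,max)) = √(2·1.707×10^5/(0.48·63.9·1.87))
V_stall = √5952 = 77.1 m/s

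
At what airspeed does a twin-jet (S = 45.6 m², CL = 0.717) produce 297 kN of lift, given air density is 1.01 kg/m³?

L = ½ρv²S·CL ⇒ v = √(2L/(ρ·S·CL))
v = √(2 × 2.97×10^5 / (1.01 × 45.6 × 0.717)) = √17990 = 134 m/s

v = 134 m/s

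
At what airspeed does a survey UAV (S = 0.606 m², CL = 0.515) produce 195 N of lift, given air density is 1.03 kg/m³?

v = 34.8 m/s

L = ½ρv²S·CL ⇒ v = √(2L/(ρ·S·CL))
v = √(2 × 195 / (1.03 × 0.606 × 0.515)) = √1213 = 34.8 m/s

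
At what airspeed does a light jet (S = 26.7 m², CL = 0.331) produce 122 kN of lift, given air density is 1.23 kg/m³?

L = ½ρv²S·CL ⇒ v = √(2L/(ρ·S·CL))
v = √(2 × 1.22×10^5 / (1.23 × 26.7 × 0.331)) = √22450 = 150 m/s

v = 150 m/s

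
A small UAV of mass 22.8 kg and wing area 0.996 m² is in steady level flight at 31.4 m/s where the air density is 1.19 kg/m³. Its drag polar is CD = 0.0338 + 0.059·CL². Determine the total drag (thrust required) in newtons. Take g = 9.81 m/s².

D = 24.8 N

Level flight ⇒ L = W = m·g = 22.8 × 9.81 = 223.67 N.
Dynamic pressure q = 0.5 × 1.19 × 31.4² = 586.6 Pa.
CL = 2W/(ρv²S) = 2×223.67/(1.19×31.4²×0.996) = 0.3828.
CD = 0.0338 + 0.059 × 0.3828² = 0.04245.
D = q·S·CD = 586.6 × 0.996 × 0.04245 = 24.8 N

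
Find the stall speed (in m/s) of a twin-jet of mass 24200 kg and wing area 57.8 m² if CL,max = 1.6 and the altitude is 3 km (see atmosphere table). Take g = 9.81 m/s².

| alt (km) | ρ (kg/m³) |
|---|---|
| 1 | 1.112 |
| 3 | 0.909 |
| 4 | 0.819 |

V_stall = 75.2 m/s

At 3 km, from the table: ρ = 0.909 kg/m³.
Weight W = mg = 24200 × 9.81 = 2.374×10^5 N.
From L = ½ρV²S·CL,max = W: V_stall = √(2W/(ρSCL,max)) = √(2·2.374×10^5/(0.909·57.8·1.6))
V_stall = √5648 = 75.2 m/s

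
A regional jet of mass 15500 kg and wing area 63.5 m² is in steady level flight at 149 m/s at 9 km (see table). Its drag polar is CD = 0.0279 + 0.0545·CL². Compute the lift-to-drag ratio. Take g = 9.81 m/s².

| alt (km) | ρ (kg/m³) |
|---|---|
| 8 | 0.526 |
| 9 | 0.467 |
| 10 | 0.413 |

L/D = 11.7

At 9 km, from the table: ρ = 0.467 kg/m³.
In steady level flight, lift balances weight: W = mg = 15500 × 9.81 = 1.5206×10^5 N.
q = ½ρv² = ½ × 0.467 × 149² = 5184 Pa.
Required CL = L/(qS) = 1.5206×10^5/(5184·63.5) = 0.4619.
CD = 0.0279 + 0.0545 × 0.4619² = 0.03953.
L/D = CL/CD = 0.4619 / 0.03953 = 11.7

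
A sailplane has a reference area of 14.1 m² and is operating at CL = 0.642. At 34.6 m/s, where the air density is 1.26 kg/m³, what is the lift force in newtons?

Dynamic pressure q = ½ρv² = ½ × 1.26 × 34.6² = 754.2 Pa.
L = q·S·CL = 754.2 × 14.1 × 0.642 = 6830 N ≈ 6.83 kN

L = 6830 N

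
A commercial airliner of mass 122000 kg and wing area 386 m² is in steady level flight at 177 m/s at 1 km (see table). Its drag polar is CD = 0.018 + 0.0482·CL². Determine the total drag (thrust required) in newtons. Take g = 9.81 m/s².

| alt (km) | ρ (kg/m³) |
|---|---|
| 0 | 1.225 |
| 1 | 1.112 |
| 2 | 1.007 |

At 1 km, from the table: ρ = 1.112 kg/m³.
Level flight ⇒ L = W = m·g = 122000 × 9.81 = 1.1968×10^6 N.
Dynamic pressure q = 0.5 × 1.112 × 177² = 17420 Pa.
CL = W/(q·S) = 1.1968×10^6 / (17420 × 386) = 0.178.
CD = 0.018 + 0.0482 × 0.178² = 0.01953.
D = q·S·CD = 17420 × 386 × 0.01953 = 1.313×10^5 N

D = 1.31×10^5 N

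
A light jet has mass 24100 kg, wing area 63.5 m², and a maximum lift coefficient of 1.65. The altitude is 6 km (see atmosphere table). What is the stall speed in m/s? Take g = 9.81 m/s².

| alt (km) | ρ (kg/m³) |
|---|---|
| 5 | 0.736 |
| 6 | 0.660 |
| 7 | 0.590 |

V_stall = 82.7 m/s

At 6 km, from the table: ρ = 0.660 kg/m³.
Stall occurs when L = W at CL,max. W = mg = 24100 × 9.81 = 2.364×10^5 N.
V_stall = √(2W/(ρ·S·CL,max)) = √(2 × 2.364×10^5 / (0.66 × 63.5 × 1.65))
V_stall = √6838 = 82.7 m/s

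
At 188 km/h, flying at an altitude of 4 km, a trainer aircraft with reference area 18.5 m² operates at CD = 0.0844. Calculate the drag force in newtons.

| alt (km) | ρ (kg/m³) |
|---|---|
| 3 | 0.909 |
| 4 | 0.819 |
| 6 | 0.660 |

D = 1740 N

At 4 km, from the table: ρ = 0.819 kg/m³.
Convert speed: v = 188 km/h ÷ 3.6 = 52.22 m/s.
Dynamic pressure q = ½ρv² = ½ × 0.819 × 52.22² = 1117 Pa.
D = q·S·CD = 1117 × 18.5 × 0.0844 = 1740 N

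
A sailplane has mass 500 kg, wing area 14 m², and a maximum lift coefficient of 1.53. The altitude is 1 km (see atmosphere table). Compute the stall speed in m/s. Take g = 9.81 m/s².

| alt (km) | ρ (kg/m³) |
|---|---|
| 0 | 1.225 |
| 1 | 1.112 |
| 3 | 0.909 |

At 1 km, from the table: ρ = 1.112 kg/m³.
Stall occurs when L = W at CL,max. W = mg = 500 × 9.81 = 4905 N.
From L = ½ρV²S·CL,max = W: V_stall = √(2W/(ρSCL,max)) = √(2·4905/(1.112·14·1.53))
V_stall = √411.9 = 20.3 m/s

V_stall = 20.3 m/s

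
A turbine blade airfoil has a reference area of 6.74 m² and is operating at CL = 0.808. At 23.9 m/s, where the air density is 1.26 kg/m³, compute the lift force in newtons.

L = ½ρv²S·CL = ½ × 1.26 × 23.9² × 6.74 × 0.808 = 1960 N

L = 1960 N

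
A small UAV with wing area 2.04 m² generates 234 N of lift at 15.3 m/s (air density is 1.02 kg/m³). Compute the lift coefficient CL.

CL = 0.961

From L = ½ρv²S·CL, rearranging gives CL = 2L/(ρv²S).
CL = 2 × 234 / (1.02 × 15.3² × 2.04) = 0.961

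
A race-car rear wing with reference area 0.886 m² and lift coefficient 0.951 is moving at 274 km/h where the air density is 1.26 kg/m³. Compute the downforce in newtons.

Convert speed: v = 274 km/h ÷ 3.6 = 76.11 m/s.
Dynamic pressure q = ½ρv² = ½ × 1.26 × 76.11² = 3650 Pa.
L = q·S·CL = 3650 × 0.886 × 0.951 = 3080 N

L = 3080 N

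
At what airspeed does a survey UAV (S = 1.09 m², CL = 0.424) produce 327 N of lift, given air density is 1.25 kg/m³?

v = 33.6 m/s

L = ½ρv²S·CL ⇒ v = √(2L/(ρ·S·CL))
v = √(2 × 327 / (1.25 × 1.09 × 0.424)) = √1132 = 33.6 m/s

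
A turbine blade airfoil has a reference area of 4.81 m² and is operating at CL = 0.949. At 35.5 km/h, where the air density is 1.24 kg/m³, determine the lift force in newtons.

Convert speed: v = 35.5 km/h ÷ 3.6 = 9.861 m/s.
Dynamic pressure q = ½ρv² = ½ × 1.24 × 9.861² = 60.29 Pa.
L = q·S·CL = 60.29 × 4.81 × 0.949 = 275 N

L = 275 N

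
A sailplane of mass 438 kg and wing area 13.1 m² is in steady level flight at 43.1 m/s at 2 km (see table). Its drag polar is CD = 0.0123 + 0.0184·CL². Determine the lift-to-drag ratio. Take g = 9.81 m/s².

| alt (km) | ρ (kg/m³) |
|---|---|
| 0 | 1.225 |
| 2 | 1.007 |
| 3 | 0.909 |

At 2 km, from the table: ρ = 1.007 kg/m³.
Level flight ⇒ L = W = m·g = 438 × 9.81 = 4296.8 N.
q = ½ρv² = ½ × 1.007 × 43.1² = 935.3 Pa.
Required CL = L/(qS) = 4296.8/(935.3·13.1) = 0.3507.
CD = 0.0123 + 0.0184 × 0.3507² = 0.01456.
L/D = CL/CD = 0.3507 / 0.01456 = 24.1

L/D = 24.1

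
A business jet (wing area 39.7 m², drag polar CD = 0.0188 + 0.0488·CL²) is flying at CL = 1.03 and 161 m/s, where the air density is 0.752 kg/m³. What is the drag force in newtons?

D = 27300 N

CD = 0.0188 + 0.0488 × 1.03² = 0.07057
D = ½ρv²S·CD = ½ × 0.752 × 161² × 39.7 × 0.07057 = 27300 N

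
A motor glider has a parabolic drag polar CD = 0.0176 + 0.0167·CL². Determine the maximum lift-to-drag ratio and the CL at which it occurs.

For CD = CD0 + K·CL², (L/D)max occurs at CL* = √(CD0/K) and equals 1/(2√(K·CD0)).
(L/D)max = 1/(2√(0.0167 × 0.0176)) = 1/(2 × 0.01714) = 29.2
CL* = √(0.0176/0.0167) = 1.03

(L/D)max = 29.2, at CL = 1.03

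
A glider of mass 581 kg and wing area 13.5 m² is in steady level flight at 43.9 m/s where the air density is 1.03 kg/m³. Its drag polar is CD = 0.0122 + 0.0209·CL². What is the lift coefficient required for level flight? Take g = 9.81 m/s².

In steady level flight, lift balances weight: W = mg = 581 × 9.81 = 5699.6 N.
Dynamic pressure q = 0.5 × 1.03 × 43.9² = 992.5 Pa.
Required CL = L/(qS) = 5699.6/(992.5·13.5) = 0.4254.

CL = 0.425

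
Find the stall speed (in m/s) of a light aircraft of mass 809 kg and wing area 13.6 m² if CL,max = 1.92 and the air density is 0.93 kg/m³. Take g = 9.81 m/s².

V_stall = 25.6 m/s

At stall, lift equals weight: L = W = m·g = 809 × 9.81 = 7936 N.
From L = ½ρV²S·CL,max = W: V_stall = √(2W/(ρSCL,max)) = √(2·7936/(0.93·13.6·1.92))
V_stall = √653.6 = 25.6 m/s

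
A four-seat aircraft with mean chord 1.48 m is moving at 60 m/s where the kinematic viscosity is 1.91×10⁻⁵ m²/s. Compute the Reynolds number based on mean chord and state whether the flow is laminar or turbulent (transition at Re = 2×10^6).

Re = 4.65×10^6 (turbulent)

Re = v·c/ν = 60 × 1.48 / (1.91×10⁻⁵) = 4.65×10^6
Since 4.65×10^6 > 2×10^6, the flow is turbulent.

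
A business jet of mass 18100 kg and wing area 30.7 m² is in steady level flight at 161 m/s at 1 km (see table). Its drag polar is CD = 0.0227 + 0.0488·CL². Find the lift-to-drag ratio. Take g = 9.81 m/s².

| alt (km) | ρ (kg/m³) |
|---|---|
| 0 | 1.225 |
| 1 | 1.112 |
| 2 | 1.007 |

L/D = 13.1

At 1 km, from the table: ρ = 1.112 kg/m³.
Level flight ⇒ L = W = m·g = 18100 × 9.81 = 1.7756×10^5 N.
Dynamic pressure q = 0.5 × 1.112 × 161² = 14410 Pa.
CL = W/(q·S) = 1.7756×10^5 / (14410 × 30.7) = 0.4013.
CD = 0.0227 + 0.0488 × 0.4013² = 0.03056.
L/D = CL/CD = 0.4013 / 0.03056 = 13.1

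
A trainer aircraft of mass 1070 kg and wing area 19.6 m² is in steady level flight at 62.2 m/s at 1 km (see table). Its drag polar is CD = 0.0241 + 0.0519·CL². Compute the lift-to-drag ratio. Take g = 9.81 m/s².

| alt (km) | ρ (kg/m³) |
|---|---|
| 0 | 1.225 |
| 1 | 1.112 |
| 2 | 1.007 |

L/D = 9.11

At 1 km, from the table: ρ = 1.112 kg/m³.
Weight W = mg = 1070 × 9.81 = 10497 N; in level flight L = W.
q = ½ρv² = ½ × 1.112 × 62.2² = 2151 Pa.
Required CL = L/(qS) = 10497/(2151·19.6) = 0.249.
CD = 0.0241 + 0.0519 × 0.249² = 0.02732.
L/D = CL/CD = 0.249 / 0.02732 = 9.11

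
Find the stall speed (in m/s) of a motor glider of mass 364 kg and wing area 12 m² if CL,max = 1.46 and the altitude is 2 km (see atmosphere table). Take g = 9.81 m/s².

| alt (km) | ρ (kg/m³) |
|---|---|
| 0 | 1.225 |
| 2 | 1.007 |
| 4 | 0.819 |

At 2 km, from the table: ρ = 1.007 kg/m³.
Stall occurs when L = W at CL,max. W = mg = 364 × 9.81 = 3571 N.
From L = ½ρV²S·CL,max = W: V_stall = √(2W/(ρSCL,max)) = √(2·3571/(1.007·12·1.46))
V_stall = √404.8 = 20.1 m/s

V_stall = 20.1 m/s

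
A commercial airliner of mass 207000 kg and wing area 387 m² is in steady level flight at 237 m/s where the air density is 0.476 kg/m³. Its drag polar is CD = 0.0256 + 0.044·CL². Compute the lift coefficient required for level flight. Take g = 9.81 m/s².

Level flight ⇒ L = W = m·g = 207000 × 9.81 = 2.0307×10^6 N.
q = ½ρv² = ½ × 0.476 × 237² = 13370 Pa.
Required CL = L/(qS) = 2.0307×10^6/(13370·387) = 0.3925.

CL = 0.393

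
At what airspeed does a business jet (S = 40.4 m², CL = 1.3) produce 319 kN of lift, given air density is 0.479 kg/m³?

v = 159 m/s

L = ½ρv²S·CL ⇒ v = √(2L/(ρ·S·CL))
v = √(2 × 3.19×10^5 / (0.479 × 40.4 × 1.3)) = √25360 = 159 m/s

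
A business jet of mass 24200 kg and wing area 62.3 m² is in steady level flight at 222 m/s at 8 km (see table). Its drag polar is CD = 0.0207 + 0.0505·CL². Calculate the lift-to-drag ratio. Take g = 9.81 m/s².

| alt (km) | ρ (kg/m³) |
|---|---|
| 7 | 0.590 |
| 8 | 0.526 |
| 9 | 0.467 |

At 8 km, from the table: ρ = 0.526 kg/m³.
Level flight ⇒ L = W = m·g = 24200 × 9.81 = 2.374×10^5 N.
Dynamic pressure q = 0.5 × 0.526 × 222² = 12960 Pa.
CL = 2W/(ρv²S) = 2×2.374×10^5/(0.526×222²×62.3) = 0.294.
CD = 0.0207 + 0.0505 × 0.294² = 0.02506.
L/D = CL/CD = 0.294 / 0.02506 = 11.7

L/D = 11.7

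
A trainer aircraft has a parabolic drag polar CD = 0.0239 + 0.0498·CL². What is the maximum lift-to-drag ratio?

For CD = CD0 + K·CL², (L/D)max occurs at CL* = √(CD0/K) and equals 1/(2√(K·CD0)).
(L/D)max = 1/(2√(0.0498 × 0.0239)) = 1/(2 × 0.0345) = 14.5

(L/D)max = 14.5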